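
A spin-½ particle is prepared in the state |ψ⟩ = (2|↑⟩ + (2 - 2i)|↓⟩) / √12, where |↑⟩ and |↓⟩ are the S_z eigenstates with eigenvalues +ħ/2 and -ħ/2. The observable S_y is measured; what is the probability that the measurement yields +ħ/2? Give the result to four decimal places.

|+y⟩ = (|↑⟩ + i|↓⟩)/√2, so ⟨+y|ψ⟩ = (-2i) / (√2·√12).
P = |-2i|² / 24 = 4/24.

0.1667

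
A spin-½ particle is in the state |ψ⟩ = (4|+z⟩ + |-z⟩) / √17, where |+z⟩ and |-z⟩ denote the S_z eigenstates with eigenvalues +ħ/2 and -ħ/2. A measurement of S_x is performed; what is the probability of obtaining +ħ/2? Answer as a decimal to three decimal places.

0.735

|+x⟩ = (|+z⟩ + |-z⟩)/√2, so ⟨+x|ψ⟩ = (5) / (√2·√17).
P = |5|² / 34 = 25/34.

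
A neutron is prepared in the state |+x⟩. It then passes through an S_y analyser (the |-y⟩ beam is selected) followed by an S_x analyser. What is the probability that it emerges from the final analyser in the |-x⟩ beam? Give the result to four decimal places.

0.2500

First analyser (S_y): from |+x⟩, P(|-y⟩) = 1/2.
After stage 1 the state is |-y⟩; P(|-x⟩) = |⟨-x|-y⟩|² = 1/2.
Joint probability = 1/2 × 1/2 = 0.2500.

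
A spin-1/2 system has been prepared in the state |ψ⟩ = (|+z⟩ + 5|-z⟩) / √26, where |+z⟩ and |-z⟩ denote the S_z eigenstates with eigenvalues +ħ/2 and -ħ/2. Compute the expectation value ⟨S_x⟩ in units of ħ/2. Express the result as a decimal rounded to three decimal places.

⟨σ_x⟩ = 2 Re(a* b)/(|a|²+|b|²) with a = 1, b = 5.
a* b = 5, so ⟨σ_x⟩ = 10/26.
⟨S_x⟩ = (ħ/2)·⟨σ_x⟩.

0.385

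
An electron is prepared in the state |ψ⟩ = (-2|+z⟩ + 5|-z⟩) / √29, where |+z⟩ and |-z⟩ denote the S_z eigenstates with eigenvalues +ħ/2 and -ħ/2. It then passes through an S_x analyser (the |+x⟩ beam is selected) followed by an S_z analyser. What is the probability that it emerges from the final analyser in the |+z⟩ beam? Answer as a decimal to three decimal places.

0.078

First analyser (S_x): P(|+x⟩) = |⟨+x|ψ⟩|² = 9/58.
After stage 1 the state is |+x⟩; P(|+z⟩) = |⟨+z|+x⟩|² = 1/2.
Joint probability = 9/58 × 1/2 = 0.078.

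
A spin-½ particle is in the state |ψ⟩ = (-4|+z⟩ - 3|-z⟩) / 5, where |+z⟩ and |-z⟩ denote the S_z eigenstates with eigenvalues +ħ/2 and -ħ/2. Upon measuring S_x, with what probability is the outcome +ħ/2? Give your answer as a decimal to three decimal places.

|+x⟩ = (|+z⟩ + |-z⟩)/√2, so ⟨+x|ψ⟩ = (-7) / (√2·5).
P = |-7|² / 50 = 49/50.

0.980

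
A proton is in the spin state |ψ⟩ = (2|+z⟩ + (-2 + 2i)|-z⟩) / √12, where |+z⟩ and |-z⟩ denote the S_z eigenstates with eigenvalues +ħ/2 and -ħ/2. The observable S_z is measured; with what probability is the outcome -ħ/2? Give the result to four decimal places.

The -ħ/2 outcome corresponds to |-z⟩. Its amplitude in |ψ⟩ is (-2 + 2i)/√12.
P = |-2 + 2i|² / 12 = 8/12.

0.6667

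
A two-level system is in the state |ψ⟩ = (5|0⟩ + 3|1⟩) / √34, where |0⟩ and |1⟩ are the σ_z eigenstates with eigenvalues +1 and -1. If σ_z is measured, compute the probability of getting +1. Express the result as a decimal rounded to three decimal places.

0.735

The +1 outcome corresponds to |0⟩. Its amplitude in |ψ⟩ is 5/√34.
P = |5|² / 34 = 25/34.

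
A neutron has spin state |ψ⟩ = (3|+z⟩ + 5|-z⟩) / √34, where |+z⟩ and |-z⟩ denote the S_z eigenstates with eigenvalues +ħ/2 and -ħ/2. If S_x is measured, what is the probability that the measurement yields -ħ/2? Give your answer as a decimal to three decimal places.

|-x⟩ = (|+z⟩ - |-z⟩)/√2, so ⟨-x|ψ⟩ = (-2) / (√2·√34).
P = |-2|² / 68 = 4/68.

0.059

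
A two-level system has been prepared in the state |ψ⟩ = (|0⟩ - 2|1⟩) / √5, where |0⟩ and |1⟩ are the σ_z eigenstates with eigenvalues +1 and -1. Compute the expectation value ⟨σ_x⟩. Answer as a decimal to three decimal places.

⟨σ_x⟩ = 2 Re(a* b)/(|a|²+|b|²) with a = 1, b = -2.
a* b = -2, so ⟨σ_x⟩ = -4/5.

-0.800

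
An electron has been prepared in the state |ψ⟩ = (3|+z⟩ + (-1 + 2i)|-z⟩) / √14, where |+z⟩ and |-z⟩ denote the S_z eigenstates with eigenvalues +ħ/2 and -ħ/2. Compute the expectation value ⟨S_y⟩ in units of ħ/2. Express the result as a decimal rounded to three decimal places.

0.857

⟨σ_y⟩ = 2 Im(a* b)/(|a|²+|b|²) with a = 3, b = (-1 + 2i).
a* b = (-3 + 6i), so ⟨σ_y⟩ = 12/14.
⟨S_y⟩ = (ħ/2)·⟨σ_y⟩.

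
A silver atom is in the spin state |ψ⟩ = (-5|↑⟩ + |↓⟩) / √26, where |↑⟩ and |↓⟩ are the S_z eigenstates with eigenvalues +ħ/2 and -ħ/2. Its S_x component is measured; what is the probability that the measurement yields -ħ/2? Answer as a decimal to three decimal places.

0.692

|-x⟩ = (|↑⟩ - |↓⟩)/√2, so ⟨-x|ψ⟩ = (-6) / (√2·√26).
P = |-6|² / 52 = 36/52.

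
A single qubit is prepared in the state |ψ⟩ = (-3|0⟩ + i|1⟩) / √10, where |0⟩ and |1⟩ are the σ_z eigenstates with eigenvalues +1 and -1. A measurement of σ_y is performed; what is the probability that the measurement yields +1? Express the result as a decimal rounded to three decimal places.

0.200

|+y⟩ = (|0⟩ + i|1⟩)/√2, so ⟨+y|ψ⟩ = (-2) / (√2·√10).
P = |-2|² / 20 = 4/20.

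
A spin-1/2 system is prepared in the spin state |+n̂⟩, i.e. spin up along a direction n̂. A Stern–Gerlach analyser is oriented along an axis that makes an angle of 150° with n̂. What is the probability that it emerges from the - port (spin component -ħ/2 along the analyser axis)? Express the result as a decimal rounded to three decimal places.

For spin-½, the probability of finding spin-up along an axis at angle θ to the initial spin direction is cos²(θ/2); spin-down is sin²(θ/2).
θ = 150°, so P = sin²(75°) ≈ 0.933.

0.933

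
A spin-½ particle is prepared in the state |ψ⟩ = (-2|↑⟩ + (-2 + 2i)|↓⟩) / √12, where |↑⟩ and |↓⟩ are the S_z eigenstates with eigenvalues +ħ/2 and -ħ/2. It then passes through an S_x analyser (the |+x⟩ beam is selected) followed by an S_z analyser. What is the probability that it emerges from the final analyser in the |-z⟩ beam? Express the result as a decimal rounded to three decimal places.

0.417

First analyser (S_x): P(|+x⟩) = |⟨+x|ψ⟩|² = 20/24.
After stage 1 the state is |+x⟩; P(|-z⟩) = |⟨-z|+x⟩|² = 1/2.
Joint probability = 20/24 × 1/2 = 0.417.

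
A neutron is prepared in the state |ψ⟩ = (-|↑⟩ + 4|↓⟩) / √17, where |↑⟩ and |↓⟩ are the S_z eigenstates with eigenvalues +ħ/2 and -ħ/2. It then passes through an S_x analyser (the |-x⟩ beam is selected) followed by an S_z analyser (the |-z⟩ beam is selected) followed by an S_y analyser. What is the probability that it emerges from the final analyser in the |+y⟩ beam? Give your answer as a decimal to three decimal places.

First analyser (S_x): P(|-x⟩) = |⟨-x|ψ⟩|² = 25/34.
After stage 1 the state is |-x⟩; P(|-z⟩) = |⟨-z|-x⟩|² = 1/2.
After stage 2 the state is |-z⟩; P(|+y⟩) = |⟨+y|-z⟩|² = 1/2.
Joint probability = 25/34 × 1/2 × 1/2 = 0.184.

0.184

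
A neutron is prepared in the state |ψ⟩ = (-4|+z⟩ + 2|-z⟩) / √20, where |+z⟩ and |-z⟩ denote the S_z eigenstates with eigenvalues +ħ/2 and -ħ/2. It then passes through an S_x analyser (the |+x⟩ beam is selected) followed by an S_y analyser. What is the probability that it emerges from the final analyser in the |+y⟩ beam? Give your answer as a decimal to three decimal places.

First analyser (S_x): P(|+x⟩) = |⟨+x|ψ⟩|² = 4/40.
After stage 1 the state is |+x⟩; P(|+y⟩) = |⟨+y|+x⟩|² = 1/2.
Joint probability = 4/40 × 1/2 = 0.050.

0.050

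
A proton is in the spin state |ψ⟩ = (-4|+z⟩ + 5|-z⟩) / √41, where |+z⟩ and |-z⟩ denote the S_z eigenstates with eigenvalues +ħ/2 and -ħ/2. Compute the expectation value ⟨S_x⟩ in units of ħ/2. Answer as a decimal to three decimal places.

-0.976

⟨σ_x⟩ = 2 Re(a* b)/(|a|²+|b|²) with a = -4, b = 5.
a* b = -20, so ⟨σ_x⟩ = -40/41.
⟨S_x⟩ = (ħ/2)·⟨σ_x⟩.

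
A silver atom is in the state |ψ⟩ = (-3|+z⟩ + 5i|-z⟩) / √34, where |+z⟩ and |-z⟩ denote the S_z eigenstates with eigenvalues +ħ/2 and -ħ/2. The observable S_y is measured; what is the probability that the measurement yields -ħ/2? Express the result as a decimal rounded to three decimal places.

0.941

|-y⟩ = (|+z⟩ - i|-z⟩)/√2, so ⟨-y|ψ⟩ = (-8) / (√2·√34).
P = |-8|² / 68 = 64/68.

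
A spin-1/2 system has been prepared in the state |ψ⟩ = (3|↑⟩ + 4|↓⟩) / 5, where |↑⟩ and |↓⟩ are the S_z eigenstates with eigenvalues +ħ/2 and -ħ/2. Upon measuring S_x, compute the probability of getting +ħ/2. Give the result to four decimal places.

0.9800

|+x⟩ = (|↑⟩ + |↓⟩)/√2, so ⟨+x|ψ⟩ = (7) / (√2·5).
P = |7|² / 50 = 49/50.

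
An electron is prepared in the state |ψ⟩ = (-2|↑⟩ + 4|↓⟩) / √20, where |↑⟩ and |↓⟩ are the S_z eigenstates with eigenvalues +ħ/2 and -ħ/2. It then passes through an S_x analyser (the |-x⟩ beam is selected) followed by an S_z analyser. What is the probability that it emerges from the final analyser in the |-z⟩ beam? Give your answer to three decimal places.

First analyser (S_x): P(|-x⟩) = |⟨-x|ψ⟩|² = 36/40.
After stage 1 the state is |-x⟩; P(|-z⟩) = |⟨-z|-x⟩|² = 1/2.
Joint probability = 36/40 × 1/2 = 0.450.

0.450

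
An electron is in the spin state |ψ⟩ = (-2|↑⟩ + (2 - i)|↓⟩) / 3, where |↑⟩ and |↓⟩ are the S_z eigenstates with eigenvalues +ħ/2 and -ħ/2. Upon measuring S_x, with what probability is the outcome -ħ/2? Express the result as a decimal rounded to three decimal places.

|-x⟩ = (|↑⟩ - |↓⟩)/√2, so ⟨-x|ψ⟩ = (-4 + i) / (√2·3).
P = |-4 + i|² / 18 = 17/18.

0.944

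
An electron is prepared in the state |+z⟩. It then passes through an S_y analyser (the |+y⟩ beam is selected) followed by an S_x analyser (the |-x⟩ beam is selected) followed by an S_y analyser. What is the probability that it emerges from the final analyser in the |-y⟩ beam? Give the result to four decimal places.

0.1250

First analyser (S_y): from |+z⟩, P(|+y⟩) = 1/2.
After stage 1 the state is |+y⟩; P(|-x⟩) = |⟨-x|+y⟩|² = 1/2.
After stage 2 the state is |-x⟩; P(|-y⟩) = |⟨-y|-x⟩|² = 1/2.
Joint probability = 1/2 × 1/2 × 1/2 = 0.1250.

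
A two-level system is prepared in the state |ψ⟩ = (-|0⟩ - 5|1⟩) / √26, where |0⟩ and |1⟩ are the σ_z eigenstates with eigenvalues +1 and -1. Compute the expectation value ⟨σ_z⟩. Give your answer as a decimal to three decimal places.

-0.923

⟨σ_z⟩ = |a|² - |b|² divided by |a|²+|b|², with a, b the |0⟩, |1⟩ amplitudes.
= (1 - 25)/26 = -24/26.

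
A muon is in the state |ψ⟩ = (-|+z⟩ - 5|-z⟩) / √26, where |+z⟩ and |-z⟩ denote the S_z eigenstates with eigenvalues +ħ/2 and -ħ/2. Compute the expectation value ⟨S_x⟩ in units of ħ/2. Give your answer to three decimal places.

0.385

⟨σ_x⟩ = 2 Re(a* b)/(|a|²+|b|²) with a = -1, b = -5.
a* b = 5, so ⟨σ_x⟩ = 10/26.
⟨S_x⟩ = (ħ/2)·⟨σ_x⟩.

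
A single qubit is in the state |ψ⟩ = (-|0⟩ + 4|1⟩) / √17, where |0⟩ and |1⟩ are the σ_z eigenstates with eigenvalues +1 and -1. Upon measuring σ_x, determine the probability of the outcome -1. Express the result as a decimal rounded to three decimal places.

|-x⟩ = (|0⟩ - |1⟩)/√2, so ⟨-x|ψ⟩ = (-5) / (√2·√17).
P = |-5|² / 34 = 25/34.

0.735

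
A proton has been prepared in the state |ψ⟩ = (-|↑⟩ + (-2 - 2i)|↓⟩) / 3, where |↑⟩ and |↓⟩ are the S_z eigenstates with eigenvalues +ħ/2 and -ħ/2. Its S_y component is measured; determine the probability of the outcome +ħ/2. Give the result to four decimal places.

0.7222

|+y⟩ = (|↑⟩ + i|↓⟩)/√2, so ⟨+y|ψ⟩ = (-3 + 2i) / (√2·3).
P = |-3 + 2i|² / 18 = 13/18.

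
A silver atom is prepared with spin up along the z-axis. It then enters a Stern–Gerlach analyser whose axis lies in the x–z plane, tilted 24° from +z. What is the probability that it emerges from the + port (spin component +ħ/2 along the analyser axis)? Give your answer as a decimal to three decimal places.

For spin-½, the probability of finding spin-up along an axis at angle θ to the initial spin direction is cos²(θ/2); spin-down is sin²(θ/2).
θ = 24°, so P = cos²(12°) ≈ 0.957.

0.957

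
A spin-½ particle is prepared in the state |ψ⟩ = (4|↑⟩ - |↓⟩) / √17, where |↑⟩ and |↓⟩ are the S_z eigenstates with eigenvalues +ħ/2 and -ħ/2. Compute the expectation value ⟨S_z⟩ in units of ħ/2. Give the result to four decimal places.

0.8824

⟨σ_z⟩ = |a|² - |b|² divided by |a|²+|b|², with a, b the |↑⟩, |↓⟩ amplitudes.
= (16 - 1)/17 = 15/17.
⟨S_z⟩ = (ħ/2)·⟨σ_z⟩.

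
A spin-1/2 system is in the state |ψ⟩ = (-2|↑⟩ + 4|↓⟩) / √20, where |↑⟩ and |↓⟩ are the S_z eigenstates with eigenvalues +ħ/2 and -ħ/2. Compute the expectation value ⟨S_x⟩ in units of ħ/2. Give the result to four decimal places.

⟨σ_x⟩ = 2 Re(a* b)/(|a|²+|b|²) with a = -2, b = 4.
a* b = -8, so ⟨σ_x⟩ = -16/20.
⟨S_x⟩ = (ħ/2)·⟨σ_x⟩.

-0.8000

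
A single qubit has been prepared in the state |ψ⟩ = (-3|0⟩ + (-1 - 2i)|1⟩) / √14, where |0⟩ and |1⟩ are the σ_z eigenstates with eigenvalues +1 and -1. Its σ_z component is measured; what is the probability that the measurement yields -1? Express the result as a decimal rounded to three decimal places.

The -1 outcome corresponds to |1⟩. Its amplitude in |ψ⟩ is (-1 - 2i)/√14.
P = |-1 - 2i|² / 14 = 5/14.

0.357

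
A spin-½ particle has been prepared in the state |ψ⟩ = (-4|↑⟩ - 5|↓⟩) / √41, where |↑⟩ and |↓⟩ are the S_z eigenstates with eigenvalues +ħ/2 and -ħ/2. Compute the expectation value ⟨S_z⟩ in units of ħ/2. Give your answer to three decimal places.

⟨σ_z⟩ = |a|² - |b|² divided by |a|²+|b|², with a, b the |↑⟩, |↓⟩ amplitudes.
= (16 - 25)/41 = -9/41.
⟨S_z⟩ = (ħ/2)·⟨σ_z⟩.

-0.220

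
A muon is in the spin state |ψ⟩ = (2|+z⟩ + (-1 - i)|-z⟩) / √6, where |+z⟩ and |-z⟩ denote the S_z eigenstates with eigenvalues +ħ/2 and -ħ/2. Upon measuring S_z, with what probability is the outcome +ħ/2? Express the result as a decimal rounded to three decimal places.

The +ħ/2 outcome corresponds to |+z⟩. Its amplitude in |ψ⟩ is 2/√6.
P = |2|² / 6 = 4/6.

0.667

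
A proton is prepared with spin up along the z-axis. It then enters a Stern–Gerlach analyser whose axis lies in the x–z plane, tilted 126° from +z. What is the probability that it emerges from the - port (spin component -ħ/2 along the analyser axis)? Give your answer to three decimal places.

For spin-½, the probability of finding spin-up along an axis at angle θ to the initial spin direction is cos²(θ/2); spin-down is sin²(θ/2).
θ = 126°, so P = sin²(63°) ≈ 0.794.

0.794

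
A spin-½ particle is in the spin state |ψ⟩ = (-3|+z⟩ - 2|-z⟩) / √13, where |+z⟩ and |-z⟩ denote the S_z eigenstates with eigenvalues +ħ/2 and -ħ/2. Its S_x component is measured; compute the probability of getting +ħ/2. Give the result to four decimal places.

|+x⟩ = (|+z⟩ + |-z⟩)/√2, so ⟨+x|ψ⟩ = (-5) / (√2·√13).
P = |-5|² / 26 = 25/26.

0.9615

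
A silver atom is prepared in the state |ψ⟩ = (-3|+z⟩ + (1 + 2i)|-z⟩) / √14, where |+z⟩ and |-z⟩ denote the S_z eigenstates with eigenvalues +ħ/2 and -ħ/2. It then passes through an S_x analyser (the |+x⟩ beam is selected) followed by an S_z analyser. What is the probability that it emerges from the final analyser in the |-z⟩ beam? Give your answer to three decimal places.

First analyser (S_x): P(|+x⟩) = |⟨+x|ψ⟩|² = 8/28.
After stage 1 the state is |+x⟩; P(|-z⟩) = |⟨-z|+x⟩|² = 1/2.
Joint probability = 8/28 × 1/2 = 0.143.

0.143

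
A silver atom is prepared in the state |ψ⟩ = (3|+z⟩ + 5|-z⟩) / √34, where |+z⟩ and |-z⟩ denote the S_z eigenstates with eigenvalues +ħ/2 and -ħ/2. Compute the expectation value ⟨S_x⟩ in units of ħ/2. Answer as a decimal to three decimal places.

⟨σ_x⟩ = 2 Re(a* b)/(|a|²+|b|²) with a = 3, b = 5.
a* b = 15, so ⟨σ_x⟩ = 30/34.
⟨S_x⟩ = (ħ/2)·⟨σ_x⟩.

0.882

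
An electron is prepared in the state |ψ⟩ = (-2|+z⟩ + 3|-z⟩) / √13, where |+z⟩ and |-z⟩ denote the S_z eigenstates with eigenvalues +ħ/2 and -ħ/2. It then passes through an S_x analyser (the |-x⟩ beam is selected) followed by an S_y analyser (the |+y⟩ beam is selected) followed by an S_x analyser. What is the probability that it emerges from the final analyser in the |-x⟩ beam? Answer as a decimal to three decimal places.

First analyser (S_x): P(|-x⟩) = |⟨-x|ψ⟩|² = 25/26.
After stage 1 the state is |-x⟩; P(|+y⟩) = |⟨+y|-x⟩|² = 1/2.
After stage 2 the state is |+y⟩; P(|-x⟩) = |⟨-x|+y⟩|² = 1/2.
Joint probability = 25/26 × 1/2 × 1/2 = 0.240.

0.240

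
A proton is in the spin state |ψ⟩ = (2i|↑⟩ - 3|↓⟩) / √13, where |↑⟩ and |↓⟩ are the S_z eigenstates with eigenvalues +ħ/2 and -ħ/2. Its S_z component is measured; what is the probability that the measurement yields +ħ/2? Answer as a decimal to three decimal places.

0.308

The +ħ/2 outcome corresponds to |↑⟩. Its amplitude in |ψ⟩ is 2i/√13.
P = |2i|² / 13 = 4/13.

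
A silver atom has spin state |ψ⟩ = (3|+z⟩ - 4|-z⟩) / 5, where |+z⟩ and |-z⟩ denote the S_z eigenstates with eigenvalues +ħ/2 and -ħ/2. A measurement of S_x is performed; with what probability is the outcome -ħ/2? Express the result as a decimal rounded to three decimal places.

0.980

|-x⟩ = (|+z⟩ - |-z⟩)/√2, so ⟨-x|ψ⟩ = (7) / (√2·5).
P = |7|² / 50 = 49/50.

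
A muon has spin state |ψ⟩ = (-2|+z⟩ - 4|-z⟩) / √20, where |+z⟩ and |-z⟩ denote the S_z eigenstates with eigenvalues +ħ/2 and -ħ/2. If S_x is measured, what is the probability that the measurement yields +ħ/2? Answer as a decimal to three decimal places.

|+x⟩ = (|+z⟩ + |-z⟩)/√2, so ⟨+x|ψ⟩ = (-6) / (√2·√20).
P = |-6|² / 40 = 36/40.

0.900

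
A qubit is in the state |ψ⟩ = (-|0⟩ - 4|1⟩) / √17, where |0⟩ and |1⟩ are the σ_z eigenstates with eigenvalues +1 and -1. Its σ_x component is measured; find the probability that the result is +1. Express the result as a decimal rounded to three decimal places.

|+x⟩ = (|0⟩ + |1⟩)/√2, so ⟨+x|ψ⟩ = (-5) / (√2·√17).
P = |-5|² / 34 = 25/34.

0.735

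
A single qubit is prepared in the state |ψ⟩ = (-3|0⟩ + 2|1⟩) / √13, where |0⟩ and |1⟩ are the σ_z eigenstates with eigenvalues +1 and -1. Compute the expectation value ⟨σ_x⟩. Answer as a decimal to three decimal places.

⟨σ_x⟩ = 2 Re(a* b)/(|a|²+|b|²) with a = -3, b = 2.
a* b = -6, so ⟨σ_x⟩ = -12/13.

-0.923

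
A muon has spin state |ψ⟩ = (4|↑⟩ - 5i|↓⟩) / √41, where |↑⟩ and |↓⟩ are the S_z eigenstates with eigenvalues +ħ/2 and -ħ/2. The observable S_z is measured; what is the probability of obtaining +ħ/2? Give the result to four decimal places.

The +ħ/2 outcome corresponds to |↑⟩. Its amplitude in |ψ⟩ is 4/√41.
P = |4|² / 41 = 16/41.

0.3902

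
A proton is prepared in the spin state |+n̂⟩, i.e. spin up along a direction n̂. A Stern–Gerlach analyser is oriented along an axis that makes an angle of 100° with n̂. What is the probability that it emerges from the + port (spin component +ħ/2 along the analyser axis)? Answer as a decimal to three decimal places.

For spin-½, the probability of finding spin-up along an axis at angle θ to the initial spin direction is cos²(θ/2); spin-down is sin²(θ/2).
θ = 100°, so P = cos²(50°) ≈ 0.413.

0.413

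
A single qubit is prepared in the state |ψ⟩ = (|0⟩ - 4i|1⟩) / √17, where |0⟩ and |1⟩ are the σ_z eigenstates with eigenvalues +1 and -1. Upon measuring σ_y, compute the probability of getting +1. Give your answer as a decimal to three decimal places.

|+y⟩ = (|0⟩ + i|1⟩)/√2, so ⟨+y|ψ⟩ = (-3) / (√2·√17).
P = |-3|² / 34 = 9/34.

0.265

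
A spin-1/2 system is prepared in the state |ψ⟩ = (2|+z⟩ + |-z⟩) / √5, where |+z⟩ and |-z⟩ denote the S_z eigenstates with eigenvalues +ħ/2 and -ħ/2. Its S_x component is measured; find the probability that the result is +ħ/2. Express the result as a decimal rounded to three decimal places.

0.900

|+x⟩ = (|+z⟩ + |-z⟩)/√2, so ⟨+x|ψ⟩ = (3) / (√2·√5).
P = |3|² / 10 = 9/10.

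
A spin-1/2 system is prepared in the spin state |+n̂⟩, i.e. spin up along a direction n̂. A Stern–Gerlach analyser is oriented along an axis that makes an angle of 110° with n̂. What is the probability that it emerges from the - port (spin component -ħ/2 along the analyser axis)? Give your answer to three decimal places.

0.671

For spin-½, the probability of finding spin-up along an axis at angle θ to the initial spin direction is cos²(θ/2); spin-down is sin²(θ/2).
θ = 110°, so P = sin²(55°) ≈ 0.671.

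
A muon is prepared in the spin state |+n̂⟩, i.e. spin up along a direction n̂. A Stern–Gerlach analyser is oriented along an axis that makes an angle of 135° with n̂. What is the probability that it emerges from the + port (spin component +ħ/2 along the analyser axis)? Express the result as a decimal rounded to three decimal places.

0.146

For spin-½, the probability of finding spin-up along an axis at angle θ to the initial spin direction is cos²(θ/2); spin-down is sin²(θ/2).
θ = 135°, so P = cos²(67.5°) ≈ 0.146.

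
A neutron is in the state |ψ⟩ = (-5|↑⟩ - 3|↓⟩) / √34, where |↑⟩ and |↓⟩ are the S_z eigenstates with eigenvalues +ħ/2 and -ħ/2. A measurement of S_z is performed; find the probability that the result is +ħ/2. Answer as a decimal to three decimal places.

The +ħ/2 outcome corresponds to |↑⟩. Its amplitude in |ψ⟩ is -5/√34.
P = |-5|² / 34 = 25/34.

0.735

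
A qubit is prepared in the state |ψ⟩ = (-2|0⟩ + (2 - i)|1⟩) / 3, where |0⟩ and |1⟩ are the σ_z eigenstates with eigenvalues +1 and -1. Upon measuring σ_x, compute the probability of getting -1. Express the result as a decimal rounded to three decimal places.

|-x⟩ = (|0⟩ - |1⟩)/√2, so ⟨-x|ψ⟩ = (-4 + i) / (√2·3).
P = |-4 + i|² / 18 = 17/18.

0.944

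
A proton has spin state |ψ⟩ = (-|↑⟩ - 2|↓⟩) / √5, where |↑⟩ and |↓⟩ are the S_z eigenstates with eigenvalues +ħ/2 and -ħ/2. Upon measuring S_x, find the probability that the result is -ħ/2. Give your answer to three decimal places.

0.100

|-x⟩ = (|↑⟩ - |↓⟩)/√2, so ⟨-x|ψ⟩ = (1) / (√2·√5).
P = |1|² / 10 = 1/10.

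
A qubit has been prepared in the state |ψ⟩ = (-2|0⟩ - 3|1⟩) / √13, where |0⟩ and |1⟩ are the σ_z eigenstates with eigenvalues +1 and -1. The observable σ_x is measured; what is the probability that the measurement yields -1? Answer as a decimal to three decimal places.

0.038

|-x⟩ = (|0⟩ - |1⟩)/√2, so ⟨-x|ψ⟩ = (1) / (√2·√13).
P = |1|² / 26 = 1/26.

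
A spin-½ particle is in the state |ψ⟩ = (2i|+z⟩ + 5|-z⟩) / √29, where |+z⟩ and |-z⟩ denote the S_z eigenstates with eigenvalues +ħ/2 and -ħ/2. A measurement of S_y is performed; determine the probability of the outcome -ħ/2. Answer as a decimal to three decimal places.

|-y⟩ = (|+z⟩ - i|-z⟩)/√2, so ⟨-y|ψ⟩ = (7i) / (√2·√29).
P = |7i|² / 58 = 49/58.

0.845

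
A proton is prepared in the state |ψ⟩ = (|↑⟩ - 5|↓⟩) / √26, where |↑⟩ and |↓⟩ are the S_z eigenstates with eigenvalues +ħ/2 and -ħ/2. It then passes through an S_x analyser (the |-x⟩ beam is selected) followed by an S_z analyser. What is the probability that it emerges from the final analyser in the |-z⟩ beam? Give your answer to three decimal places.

First analyser (S_x): P(|-x⟩) = |⟨-x|ψ⟩|² = 36/52.
After stage 1 the state is |-x⟩; P(|-z⟩) = |⟨-z|-x⟩|² = 1/2.
Joint probability = 36/52 × 1/2 = 0.346.

0.346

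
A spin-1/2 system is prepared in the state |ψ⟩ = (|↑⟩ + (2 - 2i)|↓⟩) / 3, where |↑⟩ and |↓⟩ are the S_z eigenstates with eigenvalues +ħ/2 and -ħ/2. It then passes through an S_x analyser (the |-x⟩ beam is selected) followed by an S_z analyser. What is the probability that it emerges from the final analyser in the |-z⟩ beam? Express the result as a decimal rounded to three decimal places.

0.139

First analyser (S_x): P(|-x⟩) = |⟨-x|ψ⟩|² = 5/18.
After stage 1 the state is |-x⟩; P(|-z⟩) = |⟨-z|-x⟩|² = 1/2.
Joint probability = 5/18 × 1/2 = 0.139.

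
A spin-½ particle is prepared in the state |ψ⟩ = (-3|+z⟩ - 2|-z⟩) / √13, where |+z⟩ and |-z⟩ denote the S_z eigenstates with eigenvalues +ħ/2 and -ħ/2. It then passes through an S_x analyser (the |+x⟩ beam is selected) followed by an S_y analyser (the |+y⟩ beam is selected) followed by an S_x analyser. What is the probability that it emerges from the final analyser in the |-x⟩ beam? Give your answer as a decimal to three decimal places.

First analyser (S_x): P(|+x⟩) = |⟨+x|ψ⟩|² = 25/26.
After stage 1 the state is |+x⟩; P(|+y⟩) = |⟨+y|+x⟩|² = 1/2.
After stage 2 the state is |+y⟩; P(|-x⟩) = |⟨-x|+y⟩|² = 1/2.
Joint probability = 25/26 × 1/2 × 1/2 = 0.240.

0.240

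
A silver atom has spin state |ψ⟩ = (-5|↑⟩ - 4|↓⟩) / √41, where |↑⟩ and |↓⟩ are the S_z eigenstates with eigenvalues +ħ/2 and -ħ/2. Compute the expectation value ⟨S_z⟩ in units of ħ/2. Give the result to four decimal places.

⟨σ_z⟩ = |a|² - |b|² divided by |a|²+|b|², with a, b the |↑⟩, |↓⟩ amplitudes.
= (25 - 16)/41 = 9/41.
⟨S_z⟩ = (ħ/2)·⟨σ_z⟩.

0.2195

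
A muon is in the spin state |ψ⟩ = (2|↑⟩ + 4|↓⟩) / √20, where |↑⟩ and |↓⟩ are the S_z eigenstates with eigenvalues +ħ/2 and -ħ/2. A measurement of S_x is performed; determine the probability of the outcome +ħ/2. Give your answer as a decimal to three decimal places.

0.900

|+x⟩ = (|↑⟩ + |↓⟩)/√2, so ⟨+x|ψ⟩ = (6) / (√2·√20).
P = |6|² / 40 = 36/40.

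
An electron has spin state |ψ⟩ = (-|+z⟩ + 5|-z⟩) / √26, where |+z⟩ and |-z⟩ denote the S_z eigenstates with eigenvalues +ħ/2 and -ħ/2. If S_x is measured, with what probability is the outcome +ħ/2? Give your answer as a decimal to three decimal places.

0.308

|+x⟩ = (|+z⟩ + |-z⟩)/√2, so ⟨+x|ψ⟩ = (4) / (√2·√26).
P = |4|² / 52 = 16/52.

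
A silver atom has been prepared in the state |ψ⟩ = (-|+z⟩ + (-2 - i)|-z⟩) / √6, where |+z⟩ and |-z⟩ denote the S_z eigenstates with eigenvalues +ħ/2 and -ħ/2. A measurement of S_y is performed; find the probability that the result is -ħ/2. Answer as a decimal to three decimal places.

0.333

|-y⟩ = (|+z⟩ - i|-z⟩)/√2, so ⟨-y|ψ⟩ = (-2i) / (√2·√6).
P = |-2i|² / 12 = 4/12.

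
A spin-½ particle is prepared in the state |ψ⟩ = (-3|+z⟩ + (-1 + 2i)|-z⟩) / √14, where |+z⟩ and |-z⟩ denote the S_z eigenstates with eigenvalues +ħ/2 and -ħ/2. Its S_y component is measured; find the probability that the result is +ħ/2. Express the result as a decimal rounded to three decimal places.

|+y⟩ = (|+z⟩ + i|-z⟩)/√2, so ⟨+y|ψ⟩ = (-1 + i) / (√2·√14).
P = |-1 + i|² / 28 = 2/28.

0.071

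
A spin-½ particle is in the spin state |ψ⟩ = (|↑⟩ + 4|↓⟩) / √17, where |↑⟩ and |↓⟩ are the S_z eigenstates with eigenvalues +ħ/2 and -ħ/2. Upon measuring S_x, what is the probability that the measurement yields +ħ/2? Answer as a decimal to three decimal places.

|+x⟩ = (|↑⟩ + |↓⟩)/√2, so ⟨+x|ψ⟩ = (5) / (√2·√17).
P = |5|² / 34 = 25/34.

0.735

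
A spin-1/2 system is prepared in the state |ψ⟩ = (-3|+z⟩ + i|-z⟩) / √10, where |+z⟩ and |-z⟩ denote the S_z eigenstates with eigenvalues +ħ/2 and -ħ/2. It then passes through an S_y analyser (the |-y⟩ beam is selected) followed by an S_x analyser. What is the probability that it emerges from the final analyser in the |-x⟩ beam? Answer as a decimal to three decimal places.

First analyser (S_y): P(|-y⟩) = |⟨-y|ψ⟩|² = 16/20.
After stage 1 the state is |-y⟩; P(|-x⟩) = |⟨-x|-y⟩|² = 1/2.
Joint probability = 16/20 × 1/2 = 0.400.

0.400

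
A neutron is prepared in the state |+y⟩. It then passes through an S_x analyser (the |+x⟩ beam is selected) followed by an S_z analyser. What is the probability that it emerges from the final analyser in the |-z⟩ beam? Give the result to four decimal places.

First analyser (S_x): from |+y⟩, P(|+x⟩) = 1/2.
After stage 1 the state is |+x⟩; P(|-z⟩) = |⟨-z|+x⟩|² = 1/2.
Joint probability = 1/2 × 1/2 = 0.2500.

0.2500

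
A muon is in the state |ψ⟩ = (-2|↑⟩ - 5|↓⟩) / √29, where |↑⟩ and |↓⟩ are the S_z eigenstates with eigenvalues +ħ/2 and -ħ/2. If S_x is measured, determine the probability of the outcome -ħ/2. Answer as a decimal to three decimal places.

|-x⟩ = (|↑⟩ - |↓⟩)/√2, so ⟨-x|ψ⟩ = (3) / (√2·√29).
P = |3|² / 58 = 9/58.

0.155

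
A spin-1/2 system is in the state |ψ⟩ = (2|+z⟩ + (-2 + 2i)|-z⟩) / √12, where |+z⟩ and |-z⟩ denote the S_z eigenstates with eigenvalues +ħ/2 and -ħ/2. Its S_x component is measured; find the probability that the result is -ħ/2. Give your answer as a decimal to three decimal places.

|-x⟩ = (|+z⟩ - |-z⟩)/√2, so ⟨-x|ψ⟩ = (4 - 2i) / (√2·√12).
P = |4 - 2i|² / 24 = 20/24.

0.833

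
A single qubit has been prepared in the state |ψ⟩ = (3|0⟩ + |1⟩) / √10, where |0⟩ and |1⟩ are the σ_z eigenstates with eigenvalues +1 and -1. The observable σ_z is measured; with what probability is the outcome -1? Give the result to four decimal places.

0.1000

The -1 outcome corresponds to |1⟩. Its amplitude in |ψ⟩ is 1/√10.
P = |1|² / 10 = 1/10.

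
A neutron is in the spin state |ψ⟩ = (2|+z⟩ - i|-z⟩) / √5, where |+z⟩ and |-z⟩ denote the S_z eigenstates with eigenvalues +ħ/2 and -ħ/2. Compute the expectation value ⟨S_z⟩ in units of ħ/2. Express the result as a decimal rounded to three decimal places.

⟨σ_z⟩ = |a|² - |b|² divided by |a|²+|b|², with a, b the |+z⟩, |-z⟩ amplitudes.
= (4 - 1)/5 = 3/5.
⟨S_z⟩ = (ħ/2)·⟨σ_z⟩.

0.600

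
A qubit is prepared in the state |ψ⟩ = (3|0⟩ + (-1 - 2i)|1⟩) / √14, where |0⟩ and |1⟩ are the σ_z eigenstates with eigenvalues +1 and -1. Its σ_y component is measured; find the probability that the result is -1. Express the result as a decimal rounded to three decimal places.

0.929

|-y⟩ = (|0⟩ - i|1⟩)/√2, so ⟨-y|ψ⟩ = (5 - i) / (√2·√14).
P = |5 - i|² / 28 = 26/28.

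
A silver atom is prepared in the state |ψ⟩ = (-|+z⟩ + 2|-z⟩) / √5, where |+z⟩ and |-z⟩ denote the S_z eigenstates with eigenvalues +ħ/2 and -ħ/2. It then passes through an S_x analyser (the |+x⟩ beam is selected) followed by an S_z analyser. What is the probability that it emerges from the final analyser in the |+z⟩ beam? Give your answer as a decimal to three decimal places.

First analyser (S_x): P(|+x⟩) = |⟨+x|ψ⟩|² = 1/10.
After stage 1 the state is |+x⟩; P(|+z⟩) = |⟨+z|+x⟩|² = 1/2.
Joint probability = 1/10 × 1/2 = 0.050.

0.050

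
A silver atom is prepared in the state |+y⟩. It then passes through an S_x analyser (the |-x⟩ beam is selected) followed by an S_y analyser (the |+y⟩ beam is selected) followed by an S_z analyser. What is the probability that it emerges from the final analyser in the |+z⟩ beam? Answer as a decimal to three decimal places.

First analyser (S_x): from |+y⟩, P(|-x⟩) = 1/2.
After stage 1 the state is |-x⟩; P(|+y⟩) = |⟨+y|-x⟩|² = 1/2.
After stage 2 the state is |+y⟩; P(|+z⟩) = |⟨+z|+y⟩|² = 1/2.
Joint probability = 1/2 × 1/2 × 1/2 = 0.125.

0.125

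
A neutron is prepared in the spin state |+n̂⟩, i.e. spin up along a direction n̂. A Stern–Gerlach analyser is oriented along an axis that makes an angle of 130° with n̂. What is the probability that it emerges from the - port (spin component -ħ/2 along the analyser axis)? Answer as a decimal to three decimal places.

For spin-½, the probability of finding spin-up along an axis at angle θ to the initial spin direction is cos²(θ/2); spin-down is sin²(θ/2).
θ = 130°, so P = sin²(65°) ≈ 0.821.

0.821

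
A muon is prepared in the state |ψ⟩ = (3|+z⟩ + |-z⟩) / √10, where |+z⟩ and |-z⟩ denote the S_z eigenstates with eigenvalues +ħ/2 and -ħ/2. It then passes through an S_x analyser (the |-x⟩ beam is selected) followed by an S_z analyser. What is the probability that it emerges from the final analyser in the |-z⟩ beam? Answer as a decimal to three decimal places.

First analyser (S_x): P(|-x⟩) = |⟨-x|ψ⟩|² = 4/20.
After stage 1 the state is |-x⟩; P(|-z⟩) = |⟨-z|-x⟩|² = 1/2.
Joint probability = 4/20 × 1/2 = 0.100.

0.100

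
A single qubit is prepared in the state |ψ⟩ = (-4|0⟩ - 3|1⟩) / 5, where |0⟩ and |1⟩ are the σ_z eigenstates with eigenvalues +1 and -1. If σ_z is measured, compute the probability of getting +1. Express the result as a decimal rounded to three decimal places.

0.640

The +1 outcome corresponds to |0⟩. Its amplitude in |ψ⟩ is -4/5.
P = |-4|² / 25 = 16/25.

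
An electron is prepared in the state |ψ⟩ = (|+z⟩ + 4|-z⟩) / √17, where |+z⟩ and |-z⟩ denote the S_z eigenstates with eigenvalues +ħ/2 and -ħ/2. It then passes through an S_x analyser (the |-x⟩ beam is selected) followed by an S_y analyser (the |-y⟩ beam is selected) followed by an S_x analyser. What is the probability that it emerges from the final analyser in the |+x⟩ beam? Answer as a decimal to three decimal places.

0.066

First analyser (S_x): P(|-x⟩) = |⟨-x|ψ⟩|² = 9/34.
After stage 1 the state is |-x⟩; P(|-y⟩) = |⟨-y|-x⟩|² = 1/2.
After stage 2 the state is |-y⟩; P(|+x⟩) = |⟨+x|-y⟩|² = 1/2.
Joint probability = 9/34 × 1/2 × 1/2 = 0.066.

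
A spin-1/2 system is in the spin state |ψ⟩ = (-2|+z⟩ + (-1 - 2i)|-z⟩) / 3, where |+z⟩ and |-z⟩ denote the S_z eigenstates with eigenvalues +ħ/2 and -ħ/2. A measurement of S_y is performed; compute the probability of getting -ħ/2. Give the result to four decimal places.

0.0556

|-y⟩ = (|+z⟩ - i|-z⟩)/√2, so ⟨-y|ψ⟩ = (-i) / (√2·3).
P = |-i|² / 18 = 1/18.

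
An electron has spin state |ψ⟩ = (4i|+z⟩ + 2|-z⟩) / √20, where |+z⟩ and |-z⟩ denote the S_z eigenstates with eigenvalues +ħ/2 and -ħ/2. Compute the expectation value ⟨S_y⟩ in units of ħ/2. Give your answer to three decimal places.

-0.800

⟨σ_y⟩ = 2 Im(a* b)/(|a|²+|b|²) with a = 4i, b = 2.
a* b = -8i, so ⟨σ_y⟩ = -16/20.
⟨S_y⟩ = (ħ/2)·⟨σ_y⟩.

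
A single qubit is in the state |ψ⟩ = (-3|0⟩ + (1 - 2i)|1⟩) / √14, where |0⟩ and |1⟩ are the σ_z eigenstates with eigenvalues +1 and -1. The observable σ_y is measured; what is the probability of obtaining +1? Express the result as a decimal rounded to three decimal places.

|+y⟩ = (|0⟩ + i|1⟩)/√2, so ⟨+y|ψ⟩ = (-5 - i) / (√2·√14).
P = |-5 - i|² / 28 = 26/28.

0.929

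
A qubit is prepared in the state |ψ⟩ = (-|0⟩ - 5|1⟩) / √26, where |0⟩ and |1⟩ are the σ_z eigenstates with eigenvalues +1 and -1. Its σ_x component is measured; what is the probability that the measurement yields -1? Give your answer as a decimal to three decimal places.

|-x⟩ = (|0⟩ - |1⟩)/√2, so ⟨-x|ψ⟩ = (4) / (√2·√26).
P = |4|² / 52 = 16/52.

0.308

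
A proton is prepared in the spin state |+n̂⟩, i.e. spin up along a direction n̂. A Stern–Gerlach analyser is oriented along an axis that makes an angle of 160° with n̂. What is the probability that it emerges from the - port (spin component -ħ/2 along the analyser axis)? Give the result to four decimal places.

For spin-½, the probability of finding spin-up along an axis at angle θ to the initial spin direction is cos²(θ/2); spin-down is sin²(θ/2).
θ = 160°, so P = sin²(80°) ≈ 0.9698.

0.9698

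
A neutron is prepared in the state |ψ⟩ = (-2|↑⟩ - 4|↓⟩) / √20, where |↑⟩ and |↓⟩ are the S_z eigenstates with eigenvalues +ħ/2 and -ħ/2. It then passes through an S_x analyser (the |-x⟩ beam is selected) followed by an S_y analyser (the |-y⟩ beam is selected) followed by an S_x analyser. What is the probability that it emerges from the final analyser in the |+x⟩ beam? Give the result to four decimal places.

First analyser (S_x): P(|-x⟩) = |⟨-x|ψ⟩|² = 4/40.
After stage 1 the state is |-x⟩; P(|-y⟩) = |⟨-y|-x⟩|² = 1/2.
After stage 2 the state is |-y⟩; P(|+x⟩) = |⟨+x|-y⟩|² = 1/2.
Joint probability = 4/40 × 1/2 × 1/2 = 0.0250.

0.0250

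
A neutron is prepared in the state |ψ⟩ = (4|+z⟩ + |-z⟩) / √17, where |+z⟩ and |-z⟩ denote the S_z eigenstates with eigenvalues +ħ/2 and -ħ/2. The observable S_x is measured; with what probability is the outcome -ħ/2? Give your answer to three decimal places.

0.265

|-x⟩ = (|+z⟩ - |-z⟩)/√2, so ⟨-x|ψ⟩ = (3) / (√2·√17).
P = |3|² / 34 = 9/34.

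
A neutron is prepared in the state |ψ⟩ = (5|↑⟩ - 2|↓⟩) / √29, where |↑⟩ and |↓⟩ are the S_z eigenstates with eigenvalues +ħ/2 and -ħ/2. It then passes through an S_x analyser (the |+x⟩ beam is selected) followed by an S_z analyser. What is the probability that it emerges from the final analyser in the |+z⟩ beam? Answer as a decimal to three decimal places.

0.078

First analyser (S_x): P(|+x⟩) = |⟨+x|ψ⟩|² = 9/58.
After stage 1 the state is |+x⟩; P(|+z⟩) = |⟨+z|+x⟩|² = 1/2.
Joint probability = 9/58 × 1/2 = 0.078.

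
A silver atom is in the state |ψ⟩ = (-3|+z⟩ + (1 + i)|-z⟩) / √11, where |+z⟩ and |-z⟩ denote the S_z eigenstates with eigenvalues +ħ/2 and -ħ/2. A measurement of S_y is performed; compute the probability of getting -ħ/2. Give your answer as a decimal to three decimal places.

|-y⟩ = (|+z⟩ - i|-z⟩)/√2, so ⟨-y|ψ⟩ = (-4 + i) / (√2·√11).
P = |-4 + i|² / 22 = 17/22.

0.773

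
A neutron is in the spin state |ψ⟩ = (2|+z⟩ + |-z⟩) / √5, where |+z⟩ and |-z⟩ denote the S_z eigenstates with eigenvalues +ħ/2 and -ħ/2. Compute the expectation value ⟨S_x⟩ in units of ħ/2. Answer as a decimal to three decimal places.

⟨σ_x⟩ = 2 Re(a* b)/(|a|²+|b|²) with a = 2, b = 1.
a* b = 2, so ⟨σ_x⟩ = 4/5.
⟨S_x⟩ = (ħ/2)·⟨σ_x⟩.

0.800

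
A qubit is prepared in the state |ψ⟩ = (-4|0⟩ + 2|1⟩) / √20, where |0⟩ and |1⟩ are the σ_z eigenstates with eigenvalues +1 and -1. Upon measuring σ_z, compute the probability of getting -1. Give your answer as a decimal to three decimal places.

The -1 outcome corresponds to |1⟩. Its amplitude in |ψ⟩ is 2/√20.
P = |2|² / 20 = 4/20.

0.200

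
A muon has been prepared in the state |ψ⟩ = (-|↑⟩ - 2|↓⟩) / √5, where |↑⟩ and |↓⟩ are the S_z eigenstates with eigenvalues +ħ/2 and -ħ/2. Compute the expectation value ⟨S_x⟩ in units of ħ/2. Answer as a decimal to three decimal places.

⟨σ_x⟩ = 2 Re(a* b)/(|a|²+|b|²) with a = -1, b = -2.
a* b = 2, so ⟨σ_x⟩ = 4/5.
⟨S_x⟩ = (ħ/2)·⟨σ_x⟩.

0.800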